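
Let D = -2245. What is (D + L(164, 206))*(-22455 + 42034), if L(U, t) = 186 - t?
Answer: -44346435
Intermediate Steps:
(D + L(164, 206))*(-22455 + 42034) = (-2245 + (186 - 1*206))*(-22455 + 42034) = (-2245 + (186 - 206))*19579 = (-2245 - 20)*19579 = -2265*19579 = -44346435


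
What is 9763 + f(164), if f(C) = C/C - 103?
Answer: 9661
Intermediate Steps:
f(C) = -102 (f(C) = 1 - 103 = -102)
9763 + f(164) = 9763 - 102 = 9661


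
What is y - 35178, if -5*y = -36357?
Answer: -139533/5 ≈ -27907.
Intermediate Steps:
y = 36357/5 (y = -⅕*(-36357) = 36357/5 ≈ 7271.4)
y - 35178 = 36357/5 - 35178 = -139533/5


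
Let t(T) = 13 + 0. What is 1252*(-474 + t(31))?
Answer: -577172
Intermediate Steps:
t(T) = 13
1252*(-474 + t(31)) = 1252*(-474 + 13) = 1252*(-461) = -577172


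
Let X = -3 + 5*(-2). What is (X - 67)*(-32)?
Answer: 2560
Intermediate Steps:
X = -13 (X = -3 - 10 = -13)
(X - 67)*(-32) = (-13 - 67)*(-32) = -80*(-32) = 2560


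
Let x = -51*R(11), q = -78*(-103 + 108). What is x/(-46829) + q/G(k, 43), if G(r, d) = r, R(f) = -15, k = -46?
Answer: 9114060/1077067 ≈ 8.4619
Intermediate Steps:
q = -390 (q = -78*5 = -390)
x = 765 (x = -51*(-15) = 765)
x/(-46829) + q/G(k, 43) = 765/(-46829) - 390/(-46) = 765*(-1/46829) - 390*(-1/46) = -765/46829 + 195/23 = 9114060/1077067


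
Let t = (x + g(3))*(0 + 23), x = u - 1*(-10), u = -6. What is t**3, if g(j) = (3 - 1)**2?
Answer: 6229504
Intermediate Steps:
g(j) = 4 (g(j) = 2**2 = 4)
x = 4 (x = -6 - 1*(-10) = -6 + 10 = 4)
t = 184 (t = (4 + 4)*(0 + 23) = 8*23 = 184)
t**3 = 184**3 = 6229504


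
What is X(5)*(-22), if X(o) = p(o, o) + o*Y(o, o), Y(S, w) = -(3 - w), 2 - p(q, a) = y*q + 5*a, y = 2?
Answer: 506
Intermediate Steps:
p(q, a) = 2 - 5*a - 2*q (p(q, a) = 2 - (2*q + 5*a) = 2 + (-5*a - 2*q) = 2 - 5*a - 2*q)
Y(S, w) = -3 + w
X(o) = 2 - 7*o + o*(-3 + o) (X(o) = (2 - 5*o - 2*o) + o*(-3 + o) = (2 - 7*o) + o*(-3 + o) = 2 - 7*o + o*(-3 + o))
X(5)*(-22) = (2 + 5² - 10*5)*(-22) = (2 + 25 - 50)*(-22) = -23*(-22) = 506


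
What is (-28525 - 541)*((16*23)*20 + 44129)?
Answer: -1496579274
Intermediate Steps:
(-28525 - 541)*((16*23)*20 + 44129) = -29066*(368*20 + 44129) = -29066*(7360 + 44129) = -29066*51489 = -1496579274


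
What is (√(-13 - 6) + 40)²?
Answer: (40 + I*√19)² ≈ 1581.0 + 348.71*I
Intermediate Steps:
(√(-13 - 6) + 40)² = (√(-19) + 40)² = (I*√19 + 40)² = (40 + I*√19)²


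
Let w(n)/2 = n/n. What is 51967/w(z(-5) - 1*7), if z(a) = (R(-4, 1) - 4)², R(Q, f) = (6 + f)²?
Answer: 51967/2 ≈ 25984.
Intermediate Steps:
z(a) = 2025 (z(a) = ((6 + 1)² - 4)² = (7² - 4)² = (49 - 4)² = 45² = 2025)
w(n) = 2 (w(n) = 2*(n/n) = 2*1 = 2)
51967/w(z(-5) - 1*7) = 51967/2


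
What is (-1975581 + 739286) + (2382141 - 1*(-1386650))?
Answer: 2532496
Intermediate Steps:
(-1975581 + 739286) + (2382141 - 1*(-1386650)) = -1236295 + (2382141 + 1386650) = -1236295 + 3768791 = 2532496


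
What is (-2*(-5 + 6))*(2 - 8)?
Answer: 12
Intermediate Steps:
(-2*(-5 + 6))*(2 - 8) = -2*1*(-6) = -2*(-6) = 12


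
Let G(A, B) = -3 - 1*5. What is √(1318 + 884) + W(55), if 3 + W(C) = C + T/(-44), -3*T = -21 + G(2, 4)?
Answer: 6835/132 + √2202 ≈ 98.706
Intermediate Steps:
G(A, B) = -8 (G(A, B) = -3 - 5 = -8)
T = 29/3 (T = -(-21 - 8)/3 = -⅓*(-29) = 29/3 ≈ 9.6667)
W(C) = -425/132 + C (W(C) = -3 + (C + (29/3)/(-44)) = -3 + (C + (29/3)*(-1/44)) = -3 + (C - 29/132) = -3 + (-29/132 + C) = -425/132 + C)
√(1318 + 884) + W(55) = √(1318 + 884) + (-425/132 + 55) = √2202 + 6835/132 = 6835/132 + √2202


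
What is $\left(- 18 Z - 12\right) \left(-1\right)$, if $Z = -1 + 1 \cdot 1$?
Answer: $12$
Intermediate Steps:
$Z = 0$ ($Z = -1 + 1 = 0$)
$\left(- 18 Z - 12\right) \left(-1\right) = \left(\left(-18\right) 0 - 12\right) \left(-1\right) = \left(0 - 12\right) \left(-1\right) = \left(-12\right) \left(-1\right) = 12$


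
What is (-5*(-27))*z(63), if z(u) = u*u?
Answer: 535815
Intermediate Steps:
z(u) = u²
(-5*(-27))*z(63) = -5*(-27)*63² = 135*3969 = 535815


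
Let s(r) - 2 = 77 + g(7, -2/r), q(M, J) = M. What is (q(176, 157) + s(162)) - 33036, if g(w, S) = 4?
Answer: -32777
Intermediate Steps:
s(r) = 83 (s(r) = 2 + (77 + 4) = 2 + 81 = 83)
(q(176, 157) + s(162)) - 33036 = (176 + 83) - 33036 = 259 - 33036 = -32777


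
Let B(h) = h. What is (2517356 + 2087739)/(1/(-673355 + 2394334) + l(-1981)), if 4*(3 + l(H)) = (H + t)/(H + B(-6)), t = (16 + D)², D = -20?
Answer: -62990060171063740/37653291593 ≈ -1.6729e+6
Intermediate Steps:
t = 16 (t = (16 - 20)² = (-4)² = 16)
l(H) = -3 + (16 + H)/(4*(-6 + H)) (l(H) = -3 + ((H + 16)/(H - 6))/4 = -3 + ((16 + H)/(-6 + H))/4 = -3 + (16 + H)/(4*(-6 + H)))
(2517356 + 2087739)/(1/(-673355 + 2394334) + l(-1981)) = (2517356 + 2087739)/(1/(-673355 + 2394334) + 11*(8 - 1*(-1981))/(4*(-6 - 1981))) = 4605095/(1/1720979 + (11/4)*(8 + 1981)/(-1987)) = 4605095/(1/1720979 + (11/4)*(-1/1987)*1989) = 4605095/(1/1720979 - 21879/7948) = 4605095/(-37653291593/13678341092) = 4605095*(-13678341092/37653291593) = -62990060171063740/37653291593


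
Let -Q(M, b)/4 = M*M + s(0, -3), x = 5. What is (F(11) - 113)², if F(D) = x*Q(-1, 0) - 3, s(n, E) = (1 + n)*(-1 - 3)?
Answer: 3136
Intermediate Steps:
s(n, E) = -4 - 4*n (s(n, E) = (1 + n)*(-4) = -4 - 4*n)
Q(M, b) = 16 - 4*M² (Q(M, b) = -4*(M*M + (-4 - 4*0)) = -4*(M² + (-4 + 0)) = -4*(M² - 4) = -4*(-4 + M²) = 16 - 4*M²)
F(D) = 57 (F(D) = 5*(16 - 4*(-1)²) - 3 = 5*(16 - 4*1) - 3 = 5*(16 - 4) - 3 = 5*12 - 3 = 60 - 3 = 57)
(F(11) - 113)² = (57 - 113)² = (-56)² = 3136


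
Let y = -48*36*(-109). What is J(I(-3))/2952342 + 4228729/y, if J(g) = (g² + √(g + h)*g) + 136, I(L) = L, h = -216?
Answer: 25688645153/1144196544 - I*√219/984114 ≈ 22.451 - 1.5038e-5*I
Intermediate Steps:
y = 188352 (y = -1728*(-109) = 188352)
J(g) = 136 + g² + g*√(-216 + g) (J(g) = (g² + √(g - 216)*g) + 136 = (g² + √(-216 + g)*g) + 136 = (g² + g*√(-216 + g)) + 136 = 136 + g² + g*√(-216 + g))
J(I(-3))/2952342 + 4228729/y = (136 + (-3)² - 3*√(-216 - 3))/2952342 + 4228729/188352 = (136 + 9 - 3*I*√219)*(1/2952342) + 4228729*(1/188352) = (136 + 9 - 3*I*√219)*(1/2952342) + 4228729/188352 = (145 - 3*I*√219)*(1/2952342) + 4228729/188352 = (145/2952342 - I*√219/984114) + 4228729/188352 = 25688645153/1144196544 - I*√219/984114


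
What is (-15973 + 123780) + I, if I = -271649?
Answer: -163842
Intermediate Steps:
(-15973 + 123780) + I = (-15973 + 123780) - 271649 = 107807 - 271649 = -163842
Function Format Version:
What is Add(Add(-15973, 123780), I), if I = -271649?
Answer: -163842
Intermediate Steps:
Add(Add(-15973, 123780), I) = Add(Add(-15973, 123780), -271649) = Add(107807, -271649) = -163842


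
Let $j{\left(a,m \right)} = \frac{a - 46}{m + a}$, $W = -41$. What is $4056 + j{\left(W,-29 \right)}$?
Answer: $\frac{284007}{70} \approx 4057.2$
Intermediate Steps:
$j{\left(a,m \right)} = \frac{-46 + a}{a + m}$
$4056 + j{\left(W,-29 \right)} = 4056 + \frac{-46 - 41}{-41 - 29} = 4056 + \frac{1}{-70} \left(-87\right) = 4056 - - \frac{87}{70} = 4056 + \frac{87}{70} = \frac{284007}{70}$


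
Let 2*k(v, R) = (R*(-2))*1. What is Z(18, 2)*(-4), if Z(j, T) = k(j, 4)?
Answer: 16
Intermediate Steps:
k(v, R) = -R (k(v, R) = ((R*(-2))*1)/2 = (-2*R*1)/2 = (-2*R)/2 = -R)
Z(j, T) = -4 (Z(j, T) = -1*4 = -4)
Z(18, 2)*(-4) = -4*(-4) = 16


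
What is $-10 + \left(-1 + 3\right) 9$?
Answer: $8$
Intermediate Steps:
$-10 + \left(-1 + 3\right) 9 = -10 + 2 \cdot 9 = -10 + 18 = 8$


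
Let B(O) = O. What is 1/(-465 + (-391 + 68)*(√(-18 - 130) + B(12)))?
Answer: I/(-4341*I + 646*√37) ≈ -0.00012662 + 0.00011461*I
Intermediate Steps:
1/(-465 + (-391 + 68)*(√(-18 - 130) + B(12))) = 1/(-465 + (-391 + 68)*(√(-18 - 130) + 12)) = 1/(-465 - 323*(√(-148) + 12)) = 1/(-465 - 323*(2*I*√37 + 12)) = 1/(-465 - 323*(12 + 2*I*√37)) = 1/(-465 + (-3876 - 646*I*√37)) = 1/(-4341 - 646*I*√37)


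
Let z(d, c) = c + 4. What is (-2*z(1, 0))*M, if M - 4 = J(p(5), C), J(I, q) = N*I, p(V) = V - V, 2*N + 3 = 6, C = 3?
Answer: -32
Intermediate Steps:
N = 3/2 (N = -3/2 + (1/2)*6 = -3/2 + 3 = 3/2 ≈ 1.5000)
z(d, c) = 4 + c
p(V) = 0
J(I, q) = 3*I/2
M = 4 (M = 4 + (3/2)*0 = 4 + 0 = 4)
(-2*z(1, 0))*M = -2*(4 + 0)*4 = -2*4*4 = -8*4 = -32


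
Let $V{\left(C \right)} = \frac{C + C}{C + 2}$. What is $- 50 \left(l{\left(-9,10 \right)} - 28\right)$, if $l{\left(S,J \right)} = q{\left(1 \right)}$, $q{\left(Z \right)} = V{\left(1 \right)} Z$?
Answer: $\frac{4100}{3} \approx 1366.7$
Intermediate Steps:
$V{\left(C \right)} = \frac{2 C}{2 + C}$
$q{\left(Z \right)} = \frac{2 Z}{3}$ ($q{\left(Z \right)} = 2 \cdot 1 \frac{1}{2 + 1} Z = 2 \cdot 1 \cdot \frac{1}{3} Z = \frac{2 Z}{3}$)
$l{\left(S,J \right)} = \frac{2}{3}$ ($l{\left(S,J \right)} = \frac{2}{3} \cdot 1 = \frac{2}{3}$)
$- 50 \left(l{\left(-9,10 \right)} - 28\right) = - 50 \left(\frac{2}{3} - 28\right) = \left(-50\right) \left(- \frac{82}{3}\right) = \frac{4100}{3}$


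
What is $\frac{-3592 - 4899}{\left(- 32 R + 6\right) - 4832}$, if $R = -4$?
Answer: $\frac{8491}{4698} \approx 1.8074$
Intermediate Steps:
$\frac{-3592 - 4899}{\left(- 32 R + 6\right) - 4832} = \frac{-3592 - 4899}{\left(\left(-32\right) \left(-4\right) + 6\right) - 4832} = - \frac{8491}{\left(128 + 6\right) - 4832} = - \frac{8491}{134 - 4832} = - \frac{8491}{-4698} = \left(-8491\right) \left(- \frac{1}{4698}\right) = \frac{8491}{4698}$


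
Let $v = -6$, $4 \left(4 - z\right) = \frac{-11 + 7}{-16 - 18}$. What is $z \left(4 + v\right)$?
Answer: $- \frac{135}{17} \approx -7.9412$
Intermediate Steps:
$z = \frac{135}{34}$ ($z = 4 - \frac{\left(-11 + 7\right) \frac{1}{-16 - 18}}{4} = 4 - \frac{\left(-4\right) \frac{1}{-34}}{4} = 4 - \frac{\left(-4\right) \left(- \frac{1}{34}\right)}{4} = 4 - \frac{1}{34} = \frac{135}{34} \approx 3.9706$)
$z \left(4 + v\right) = \frac{135 \left(4 - 6\right)}{34} = \frac{135}{34} \left(-2\right) = - \frac{135}{17}$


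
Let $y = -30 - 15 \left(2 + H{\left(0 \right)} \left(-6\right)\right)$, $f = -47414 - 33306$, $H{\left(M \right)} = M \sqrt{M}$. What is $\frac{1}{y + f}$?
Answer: $- \frac{1}{80780} \approx -1.2379 \cdot 10^{-5}$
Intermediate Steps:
$H{\left(M \right)} = M^{\frac{3}{2}}$
$f = -80720$ ($f = -47414 - 33306 = -80720$)
$y = -60$ ($y = -30 - 15 \left(2 + 0^{\frac{3}{2}} \left(-6\right)\right) = -30 - 15 \left(2 + 0 \left(-6\right)\right) = -30 - 15 \left(2 + 0\right) = -30 - 30 = -60$)
$\frac{1}{y + f} = \frac{1}{-60 - 80720} = \frac{1}{-80780} = - \frac{1}{80780}$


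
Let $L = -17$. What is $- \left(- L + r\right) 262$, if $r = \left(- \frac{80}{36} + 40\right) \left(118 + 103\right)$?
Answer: $- \frac{19726766}{9} \approx -2.1919 \cdot 10^{6}$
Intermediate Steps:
$r = \frac{75140}{9}$ ($r = \left(\left(-80\right) \frac{1}{36} + 40\right) 221 = \left(- \frac{20}{9} + 40\right) 221 = \frac{340}{9} \cdot 221 = \frac{75140}{9} \approx 8348.9$)
$- \left(- L + r\right) 262 = - \left(\left(-1\right) \left(-17\right) + \frac{75140}{9}\right) 262 = - \left(17 + \frac{75140}{9}\right) 262 = - \frac{75293 \cdot 262}{9} = \left(-1\right) \frac{19726766}{9} = - \frac{19726766}{9}$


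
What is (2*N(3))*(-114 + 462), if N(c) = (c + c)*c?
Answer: 12528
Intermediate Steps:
N(c) = 2*c² (N(c) = (2*c)*c = 2*c²)
(2*N(3))*(-114 + 462) = (2*(2*3²))*(-114 + 462) = (2*(2*9))*348 = (2*18)*348 = 36*348 = 12528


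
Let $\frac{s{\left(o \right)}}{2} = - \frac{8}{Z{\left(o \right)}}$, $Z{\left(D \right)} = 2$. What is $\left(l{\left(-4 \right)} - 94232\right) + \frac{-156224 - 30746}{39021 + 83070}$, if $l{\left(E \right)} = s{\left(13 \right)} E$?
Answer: $- \frac{11501159170}{122091} \approx -94202.0$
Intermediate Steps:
$s{\left(o \right)} = -8$ ($s{\left(o \right)} = 2 \left(- \frac{8}{2}\right) = 2 \left(\left(-8\right) \frac{1}{2}\right) = 2 \left(-4\right) = -8$)
$l{\left(E \right)} = - 8 E$
$\left(l{\left(-4 \right)} - 94232\right) + \frac{-156224 - 30746}{39021 + 83070} = \left(\left(-8\right) \left(-4\right) - 94232\right) + \frac{-156224 - 30746}{39021 + 83070} = \left(32 - 94232\right) - \frac{186970}{122091} = -94200 - \frac{186970}{122091} = - \frac{11501159170}{122091}$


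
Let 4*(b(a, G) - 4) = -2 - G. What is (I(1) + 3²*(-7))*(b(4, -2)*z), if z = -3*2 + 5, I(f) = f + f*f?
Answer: 244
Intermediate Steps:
b(a, G) = 7/2 - G/4 (b(a, G) = 4 + (-2 - G)/4 = 4 + (-½ - G/4) = 7/2 - G/4)
I(f) = f + f²
z = -1 (z = -6 + 5 = -1)
(I(1) + 3²*(-7))*(b(4, -2)*z) = (1*(1 + 1) + 3²*(-7))*((7/2 - ¼*(-2))*(-1)) = (1*2 + 9*(-7))*((7/2 + ½)*(-1)) = (2 - 63)*(4*(-1)) = -61*(-4) = 244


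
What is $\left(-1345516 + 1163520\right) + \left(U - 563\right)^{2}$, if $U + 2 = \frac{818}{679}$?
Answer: $\frac{62641237653}{461041} \approx 1.3587 \cdot 10^{5}$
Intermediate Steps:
$U = - \frac{540}{679}$ ($U = -2 + \frac{818}{679} = - \frac{540}{679} \approx -0.79529$)
$\left(-1345516 + 1163520\right) + \left(U - 563\right)^{2} = \left(-1345516 + 1163520\right) + \left(- \frac{540}{679} - 563\right)^{2} = -181996 + \left(- \frac{382817}{679}\right)^{2} = -181996 + \frac{146548855489}{461041} = \frac{62641237653}{461041}$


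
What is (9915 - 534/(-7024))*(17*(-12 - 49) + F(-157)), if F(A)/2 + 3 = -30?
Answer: -38408386941/3512 ≈ -1.0936e+7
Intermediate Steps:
F(A) = -66 (F(A) = -6 + 2*(-30) = -6 - 60 = -66)
(9915 - 534/(-7024))*(17*(-12 - 49) + F(-157)) = (9915 - 534/(-7024))*(17*(-12 - 49) - 66) = (9915 - 534*(-1/7024))*(17*(-61) - 66) = (9915 + 267/3512)*(-1037 - 66) = (34821747/3512)*(-1103) = -38408386941/3512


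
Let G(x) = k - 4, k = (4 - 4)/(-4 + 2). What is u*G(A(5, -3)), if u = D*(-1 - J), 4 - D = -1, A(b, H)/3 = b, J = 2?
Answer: 60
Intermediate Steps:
A(b, H) = 3*b
D = 5 (D = 4 - 1*(-1) = 4 + 1 = 5)
k = 0 (k = 0/(-2) = 0*(-½) = 0)
G(x) = -4 (G(x) = 0 - 4 = -4)
u = -15 (u = 5*(-1 - 1*2) = 5*(-1 - 2) = 5*(-3) = -15)
u*G(A(5, -3)) = -15*(-4) = 60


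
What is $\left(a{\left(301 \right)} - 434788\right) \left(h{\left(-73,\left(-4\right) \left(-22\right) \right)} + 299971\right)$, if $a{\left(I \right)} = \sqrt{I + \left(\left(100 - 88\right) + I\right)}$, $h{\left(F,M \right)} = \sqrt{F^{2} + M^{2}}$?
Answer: $- \left(299971 + \sqrt{13073}\right) \left(434788 - \sqrt{614}\right) \approx -1.3047 \cdot 10^{11}$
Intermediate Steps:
$a{\left(I \right)} = \sqrt{12 + 2 I}$ ($a{\left(I \right)} = \sqrt{I + \left(12 + I\right)} = \sqrt{12 + 2 I}$)
$\left(a{\left(301 \right)} - 434788\right) \left(h{\left(-73,\left(-4\right) \left(-22\right) \right)} + 299971\right) = \left(\sqrt{12 + 2 \cdot 301} - 434788\right) \left(\sqrt{\left(-73\right)^{2} + \left(\left(-4\right) \left(-22\right)\right)^{2}} + 299971\right) = \left(\sqrt{12 + 602} - 434788\right) \left(\sqrt{5329 + 88^{2}} + 299971\right) = \left(\sqrt{614} - 434788\right) \left(\sqrt{5329 + 7744} + 299971\right) = \left(-434788 + \sqrt{614}\right) \left(\sqrt{13073} + 299971\right) = \left(-434788 + \sqrt{614}\right) \left(299971 + \sqrt{13073}\right)$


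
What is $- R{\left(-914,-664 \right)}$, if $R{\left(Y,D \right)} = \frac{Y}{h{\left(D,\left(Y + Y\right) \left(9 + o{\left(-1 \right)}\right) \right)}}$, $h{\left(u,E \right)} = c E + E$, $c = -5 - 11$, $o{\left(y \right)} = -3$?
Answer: $\frac{1}{180} \approx 0.0055556$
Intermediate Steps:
$c = -16$
$h{\left(u,E \right)} = - 15 E$ ($h{\left(u,E \right)} = - 16 E + E = - 15 E$)
$R{\left(Y,D \right)} = - \frac{1}{180}$ ($R{\left(Y,D \right)} = \frac{Y}{\left(-15\right) \left(Y + Y\right) \left(9 - 3\right)} = \frac{Y}{\left(-15\right) 2 Y 6} = \frac{Y}{\left(-15\right) 12 Y} = \frac{Y}{\left(-180\right) Y} = Y \left(- \frac{1}{180 Y}\right) = - \frac{1}{180}$)
$- R{\left(-914,-664 \right)} = \left(-1\right) \left(- \frac{1}{180}\right) = \frac{1}{180}$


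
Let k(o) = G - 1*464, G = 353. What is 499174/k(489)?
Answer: -499174/111 ≈ -4497.1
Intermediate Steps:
k(o) = -111 (k(o) = 353 - 1*464 = 353 - 464 = -111)
499174/k(489) = 499174/(-111) = 499174*(-1/111) = -499174/111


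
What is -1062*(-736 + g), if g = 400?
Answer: 356832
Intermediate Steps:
-1062*(-736 + g) = -1062*(-736 + 400) = -1062*(-336) = 356832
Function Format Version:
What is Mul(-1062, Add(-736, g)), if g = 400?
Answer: 356832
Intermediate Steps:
Mul(-1062, Add(-736, g)) = Mul(-1062, Add(-736, 400)) = Mul(-1062, -336) = 356832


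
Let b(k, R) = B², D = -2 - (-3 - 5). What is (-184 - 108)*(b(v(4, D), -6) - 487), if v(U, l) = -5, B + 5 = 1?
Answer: 137532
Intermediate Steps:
B = -4 (B = -5 + 1 = -4)
D = 6 (D = -2 - 1*(-8) = -2 + 8 = 6)
b(k, R) = 16 (b(k, R) = (-4)² = 16)
(-184 - 108)*(b(v(4, D), -6) - 487) = (-184 - 108)*(16 - 487) = -292*(-471) = 137532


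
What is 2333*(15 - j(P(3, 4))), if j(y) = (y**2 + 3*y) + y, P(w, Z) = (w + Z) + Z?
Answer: -349950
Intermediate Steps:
P(w, Z) = w + 2*Z (P(w, Z) = (Z + w) + Z = w + 2*Z)
j(y) = y**2 + 4*y
2333*(15 - j(P(3, 4))) = 2333*(15 - (3 + 2*4)*(4 + (3 + 2*4))) = 2333*(15 - (3 + 8)*(4 + (3 + 8))) = 2333*(15 - 11*(4 + 11)) = 2333*(15 - 11*15) = 2333*(15 - 1*165) = 2333*(15 - 165) = 2333*(-150) = -349950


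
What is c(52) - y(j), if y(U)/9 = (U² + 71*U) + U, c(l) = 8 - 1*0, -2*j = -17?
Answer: -24601/4 ≈ -6150.3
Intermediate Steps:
j = 17/2 (j = -½*(-17) = 17/2 ≈ 8.5000)
c(l) = 8 (c(l) = 8 + 0 = 8)
y(U) = 9*U² + 648*U (y(U) = 9*((U² + 71*U) + U) = 9*(U² + 72*U) = 9*U² + 648*U)
c(52) - y(j) = 8 - 9*17*(72 + 17/2)/2 = 8 - 9*17*161/(2*2) = 8 - 1*24633/4 = 8 - 24633/4 = -24601/4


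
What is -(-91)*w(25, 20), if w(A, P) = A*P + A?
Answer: 47775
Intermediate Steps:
w(A, P) = A + A*P
-(-91)*w(25, 20) = -(-91)*25*(1 + 20) = -(-91)*25*21 = -(-91)*525 = -1*(-47775) = 47775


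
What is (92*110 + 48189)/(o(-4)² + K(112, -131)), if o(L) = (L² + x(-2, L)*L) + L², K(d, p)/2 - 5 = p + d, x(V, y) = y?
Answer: 58309/2276 ≈ 25.619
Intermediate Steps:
K(d, p) = 10 + 2*d + 2*p (K(d, p) = 10 + 2*(p + d) = 10 + 2*(d + p) = 10 + (2*d + 2*p) = 10 + 2*d + 2*p)
o(L) = 3*L² (o(L) = (L² + L*L) + L² = (L² + L²) + L² = 2*L² + L² = 3*L²)
(92*110 + 48189)/(o(-4)² + K(112, -131)) = (92*110 + 48189)/((3*(-4)²)² + (10 + 2*112 + 2*(-131))) = (10120 + 48189)/((3*16)² + (10 + 224 - 262)) = 58309/(48² - 28) = 58309/(2304 - 28) = 58309/2276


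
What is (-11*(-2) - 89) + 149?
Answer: 82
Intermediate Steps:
(-11*(-2) - 89) + 149 = (22 - 89) + 149 = -67 + 149 = 82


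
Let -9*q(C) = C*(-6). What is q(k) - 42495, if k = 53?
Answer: -127379/3 ≈ -42460.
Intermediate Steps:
q(C) = 2*C/3 (q(C) = -C*(-6)/9 = -(-2)*C/3 = 2*C/3)
q(k) - 42495 = (⅔)*53 - 42495 = 106/3 - 42495 = -127379/3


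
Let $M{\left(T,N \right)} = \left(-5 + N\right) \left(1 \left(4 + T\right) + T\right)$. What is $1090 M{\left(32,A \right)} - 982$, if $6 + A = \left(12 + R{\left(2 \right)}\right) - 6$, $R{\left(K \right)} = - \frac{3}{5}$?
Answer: $-416054$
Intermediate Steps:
$R{\left(K \right)} = - \frac{3}{5}$ ($R{\left(K \right)} = \left(-3\right) \frac{1}{5} = - \frac{3}{5}$)
$A = - \frac{3}{5}$ ($A = -6 + \left(\left(12 - \frac{3}{5}\right) - 6\right) = -6 + \left(\frac{57}{5} - 6\right) = -6 + \frac{27}{5} = - \frac{3}{5} \approx -0.6$)
$M{\left(T,N \right)} = \left(-5 + N\right) \left(4 + 2 T\right)$ ($M{\left(T,N \right)} = \left(-5 + N\right) \left(\left(4 + T\right) + T\right) = \left(-5 + N\right) \left(4 + 2 T\right)$)
$1090 M{\left(32,A \right)} - 982 = 1090 \left(-20 - 320 + 4 \left(- \frac{3}{5}\right) + 2 \left(- \frac{3}{5}\right) 32\right) - 982 = 1090 \left(-20 - 320 - \frac{12}{5} - \frac{192}{5}\right) - 982 = 1090 \left(- \frac{1904}{5}\right) - 982 = -415072 - 982 = -416054$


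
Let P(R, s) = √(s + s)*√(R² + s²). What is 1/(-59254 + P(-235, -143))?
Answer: -2279/135872280 - I*√5410691/1766339640 ≈ -1.6773e-5 - 1.3169e-6*I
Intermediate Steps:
P(R, s) = √2*√s*√(R² + s²) (P(R, s) = √(2*s)*√(R² + s²) = (√2*√s)*√(R² + s²) = √2*√s*√(R² + s²))
1/(-59254 + P(-235, -143)) = 1/(-59254 + √2*√(-143)*√((-235)² + (-143)²)) = 1/(-59254 + √2*(I*√143)*√(55225 + 20449)) = 1/(-59254 + √2*(I*√143)*√75674) = 1/(-59254 + 2*I*√5410691)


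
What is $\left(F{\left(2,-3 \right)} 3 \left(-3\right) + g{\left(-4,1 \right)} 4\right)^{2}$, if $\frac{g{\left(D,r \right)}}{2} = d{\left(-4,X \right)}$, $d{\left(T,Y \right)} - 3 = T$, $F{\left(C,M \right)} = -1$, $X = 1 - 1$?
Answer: $1$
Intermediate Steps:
$X = 0$ ($X = 1 - 1 = 0$)
$d{\left(T,Y \right)} = 3 + T$
$g{\left(D,r \right)} = -2$ ($g{\left(D,r \right)} = 2 \left(3 - 4\right) = 2 \left(-1\right) = -2$)
$\left(F{\left(2,-3 \right)} 3 \left(-3\right) + g{\left(-4,1 \right)} 4\right)^{2} = \left(\left(-1\right) 3 \left(-3\right) - 8\right)^{2} = \left(\left(-3\right) \left(-3\right) - 8\right)^{2} = \left(9 - 8\right)^{2} = 1^{2} = 1$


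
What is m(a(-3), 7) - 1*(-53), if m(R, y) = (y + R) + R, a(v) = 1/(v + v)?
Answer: 179/3 ≈ 59.667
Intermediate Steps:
a(v) = 1/(2*v)
m(R, y) = y + 2*R (m(R, y) = (R + y) + R = y + 2*R)
m(a(-3), 7) - 1*(-53) = (7 + 2*((½)/(-3))) - 1*(-53) = (7 + 2*((½)*(-⅓))) + 53 = (7 + 2*(-⅙)) + 53 = (7 - ⅓) + 53 = 20/3 + 53 = 179/3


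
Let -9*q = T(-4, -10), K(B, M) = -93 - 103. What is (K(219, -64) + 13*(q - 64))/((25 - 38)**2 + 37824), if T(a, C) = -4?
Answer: -9200/341937 ≈ -0.026906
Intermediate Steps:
K(B, M) = -196
q = 4/9 (q = -1/9*(-4) = 4/9 ≈ 0.44444)
(K(219, -64) + 13*(q - 64))/((25 - 38)**2 + 37824) = (-196 + 13*(4/9 - 64))/((25 - 38)**2 + 37824) = (-196 + 13*(-572/9))/((-13)**2 + 37824) = (-196 - 7436/9)/(169 + 37824) = -9200/9/37993 = -9200/9*1/37993 = -9200/341937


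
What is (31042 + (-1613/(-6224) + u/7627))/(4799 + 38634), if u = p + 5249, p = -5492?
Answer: 1473588436735/2061783967984 ≈ 0.71472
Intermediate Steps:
u = -243 (u = -5492 + 5249 = -243)
(31042 + (-1613/(-6224) + u/7627))/(4799 + 38634) = (31042 + (-1613/(-6224) - 243/7627))/(4799 + 38634) = (31042 + (-1613*(-1/6224) - 243*1/7627))/43433 = (31042 + (1613/6224 - 243/7627))*(1/43433) = (31042 + 10789919/47470448)*(1/43433) = (1473588436735/47470448)*(1/43433) = 1473588436735/2061783967984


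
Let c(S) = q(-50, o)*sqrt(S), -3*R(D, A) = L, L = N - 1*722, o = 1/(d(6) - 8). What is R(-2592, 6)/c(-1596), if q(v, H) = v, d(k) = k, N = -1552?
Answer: 379*I*sqrt(399)/19950 ≈ 0.37947*I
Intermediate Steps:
o = -1/2 (o = 1/(6 - 8) = 1/(-2) = -1/2 ≈ -0.50000)
L = -2274 (L = -1552 - 1*722 = -1552 - 722 = -2274)
R(D, A) = 758 (R(D, A) = -1/3*(-2274) = 758)
c(S) = -50*sqrt(S)
R(-2592, 6)/c(-1596) = 758/((-100*I*sqrt(399))) = 758*(I*sqrt(399)/39900) = 379*I*sqrt(399)/19950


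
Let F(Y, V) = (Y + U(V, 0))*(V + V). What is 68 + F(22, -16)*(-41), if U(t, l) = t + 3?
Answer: 11876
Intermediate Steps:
U(t, l) = 3 + t
F(Y, V) = 2*V*(3 + V + Y) (F(Y, V) = (Y + (3 + V))*(V + V) = (3 + V + Y)*(2*V) = 2*V*(3 + V + Y))
68 + F(22, -16)*(-41) = 68 + (2*(-16)*(3 - 16 + 22))*(-41) = 68 + (2*(-16)*9)*(-41) = 68 - 288*(-41) = 68 + 11808 = 11876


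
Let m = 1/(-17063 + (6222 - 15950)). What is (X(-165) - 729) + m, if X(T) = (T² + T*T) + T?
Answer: 1434818795/26791 ≈ 53556.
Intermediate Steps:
X(T) = T + 2*T² (X(T) = (T² + T²) + T = 2*T² + T = T + 2*T²)
m = -1/26791 (m = 1/(-17063 - 9728) = 1/(-26791) = -1/26791 ≈ -3.7326e-5)
(X(-165) - 729) + m = (-165*(1 + 2*(-165)) - 729) - 1/26791 = (-165*(1 - 330) - 729) - 1/26791 = (-165*(-329) - 729) - 1/26791 = (54285 - 729) - 1/26791 = 53556 - 1/26791 = 1434818795/26791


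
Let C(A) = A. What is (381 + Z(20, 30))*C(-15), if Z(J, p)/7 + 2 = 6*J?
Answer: -18105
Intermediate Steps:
Z(J, p) = -14 + 42*J (Z(J, p) = -14 + 7*(6*J) = -14 + 42*J)
(381 + Z(20, 30))*C(-15) = (381 + (-14 + 42*20))*(-15) = (381 + (-14 + 840))*(-15) = (381 + 826)*(-15) = 1207*(-15) = -18105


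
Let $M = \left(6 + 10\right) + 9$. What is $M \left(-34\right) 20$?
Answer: $-17000$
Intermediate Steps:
$M = 25$ ($M = 16 + 9 = 25$)
$M \left(-34\right) 20 = 25 \left(-34\right) 20 = \left(-850\right) 20 = -17000$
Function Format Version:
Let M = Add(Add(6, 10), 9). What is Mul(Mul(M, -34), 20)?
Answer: -17000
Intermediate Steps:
M = 25 (M = Add(16, 9) = 25)
Mul(Mul(M, -34), 20) = Mul(Mul(25, -34), 20) = Mul(-850, 20) = -17000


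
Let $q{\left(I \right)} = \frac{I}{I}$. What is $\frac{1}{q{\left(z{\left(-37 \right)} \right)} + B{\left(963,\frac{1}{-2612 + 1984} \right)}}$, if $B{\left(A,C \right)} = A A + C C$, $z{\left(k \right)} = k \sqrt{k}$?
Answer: $\frac{394384}{365739890081} \approx 1.0783 \cdot 10^{-6}$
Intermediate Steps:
$z{\left(k \right)} = k^{\frac{3}{2}}$
$B{\left(A,C \right)} = A^{2} + C^{2}$
$q{\left(I \right)} = 1$
$\frac{1}{q{\left(z{\left(-37 \right)} \right)} + B{\left(963,\frac{1}{-2612 + 1984} \right)}} = \frac{1}{1 + \left(963^{2} + \left(\frac{1}{-2612 + 1984}\right)^{2}\right)} = \frac{1}{1 + \left(927369 + \left(\frac{1}{-628}\right)^{2}\right)} = \frac{1}{1 + \left(927369 + \left(- \frac{1}{628}\right)^{2}\right)} = \frac{1}{1 + \left(927369 + \frac{1}{394384}\right)} = \frac{1}{1 + \frac{365739495697}{394384}} = \frac{1}{\frac{365739890081}{394384}} = \frac{394384}{365739890081}$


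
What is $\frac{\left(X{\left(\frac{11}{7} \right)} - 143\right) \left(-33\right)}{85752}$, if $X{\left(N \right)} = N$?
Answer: $\frac{605}{11116} \approx 0.054426$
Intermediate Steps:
$\frac{\left(X{\left(\frac{11}{7} \right)} - 143\right) \left(-33\right)}{85752} = \frac{\left(\frac{11}{7} - 143\right) \left(-33\right)}{85752} = \left(11 \cdot \frac{1}{7} - 143\right) \left(-33\right) \frac{1}{85752} = \left(\frac{11}{7} - 143\right) \left(-33\right) \frac{1}{85752} = \left(- \frac{990}{7}\right) \left(-33\right) \frac{1}{85752} = \frac{32670}{7} \cdot \frac{1}{85752} = \frac{605}{11116}$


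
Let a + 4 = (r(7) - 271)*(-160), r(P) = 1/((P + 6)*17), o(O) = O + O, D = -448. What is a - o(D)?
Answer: 9779532/221 ≈ 44251.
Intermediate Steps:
o(O) = 2*O
r(P) = 1/(17*(6 + P)) (r(P) = (1/17)/(6 + P) = 1/(17*(6 + P)))
a = 9581516/221 (a = -4 + (1/(17*(6 + 7)) - 271)*(-160) = -4 + ((1/17)/13 - 271)*(-160) = -4 + ((1/17)*(1/13) - 271)*(-160) = -4 + (1/221 - 271)*(-160) = -4 - 59890/221*(-160) = -4 + 9582400/221 = 9581516/221 ≈ 43355.)
a - o(D) = 9581516/221 - 2*(-448) = 9581516/221 - 1*(-896) = 9581516/221 + 896 = 9779532/221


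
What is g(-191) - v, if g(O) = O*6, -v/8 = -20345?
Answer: -163906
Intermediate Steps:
v = 162760 (v = -8*(-20345) = 162760)
g(O) = 6*O
g(-191) - v = 6*(-191) - 1*162760 = -1146 - 162760 = -163906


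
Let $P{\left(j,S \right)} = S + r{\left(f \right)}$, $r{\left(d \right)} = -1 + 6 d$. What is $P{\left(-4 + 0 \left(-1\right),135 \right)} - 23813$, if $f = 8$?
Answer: $-23631$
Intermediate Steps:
$P{\left(j,S \right)} = 47 + S$ ($P{\left(j,S \right)} = S + \left(-1 + 6 \cdot 8\right) = S + \left(-1 + 48\right) = S + 47 = 47 + S$)
$P{\left(-4 + 0 \left(-1\right),135 \right)} - 23813 = \left(47 + 135\right) - 23813 = 182 - 23813 = -23631$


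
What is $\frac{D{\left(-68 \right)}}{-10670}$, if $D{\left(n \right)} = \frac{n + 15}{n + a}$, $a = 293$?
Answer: $\frac{53}{2400750} \approx 2.2076 \cdot 10^{-5}$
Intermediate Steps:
$D{\left(n \right)} = \frac{15 + n}{293 + n}$ ($D{\left(n \right)} = \frac{n + 15}{n + 293} = \frac{15 + n}{293 + n}$)
$\frac{D{\left(-68 \right)}}{-10670} = \frac{\frac{1}{293 - 68} \left(15 - 68\right)}{-10670} = \frac{1}{225} \left(-53\right) \left(- \frac{1}{10670}\right) = \left(- \frac{53}{225}\right) \left(- \frac{1}{10670}\right) = \frac{53}{2400750}$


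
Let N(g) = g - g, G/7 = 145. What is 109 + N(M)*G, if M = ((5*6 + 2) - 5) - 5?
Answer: 109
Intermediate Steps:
G = 1015 (G = 7*145 = 1015)
M = 22 (M = ((30 + 2) - 5) - 5 = (32 - 5) - 5 = 27 - 5 = 22)
N(g) = 0
109 + N(M)*G = 109 + 0*1015 = 109 + 0 = 109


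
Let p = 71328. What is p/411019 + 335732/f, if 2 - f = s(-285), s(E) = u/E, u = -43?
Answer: 39327823398636/216607013 ≈ 1.8156e+5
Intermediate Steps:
s(E) = -43/E
f = 527/285 (f = 2 - (-43)/(-285) = 2 - (-43)*(-1)/285 = 2 - 1*43/285 = 2 - 43/285 = 527/285 ≈ 1.8491)
p/411019 + 335732/f = 71328/411019 + 335732/(527/285) = 71328*(1/411019) + 335732*(285/527) = 71328/411019 + 95683620/527 = 39327823398636/216607013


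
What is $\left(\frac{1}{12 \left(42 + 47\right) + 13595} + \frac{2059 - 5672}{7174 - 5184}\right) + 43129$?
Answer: $\frac{1258424073301}{29179370} \approx 43127.0$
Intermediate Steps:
$\left(\frac{1}{12 \left(42 + 47\right) + 13595} + \frac{2059 - 5672}{7174 - 5184}\right) + 43129 = \left(\frac{1}{12 \cdot 89 + 13595} - \frac{3613}{1990}\right) + 43129 = \left(\frac{1}{1068 + 13595} - \frac{3613}{1990}\right) + 43129 = \left(\frac{1}{14663} - \frac{3613}{1990}\right) + 43129 = - \frac{52975429}{29179370} + 43129 = \frac{1258424073301}{29179370}$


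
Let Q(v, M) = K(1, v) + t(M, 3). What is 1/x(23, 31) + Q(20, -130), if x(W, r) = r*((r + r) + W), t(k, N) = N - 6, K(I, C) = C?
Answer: 44796/2635 ≈ 17.000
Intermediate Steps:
t(k, N) = -6 + N
Q(v, M) = -3 + v (Q(v, M) = v + (-6 + 3) = v - 3 = -3 + v)
x(W, r) = r*(W + 2*r) (x(W, r) = r*(2*r + W) = r*(W + 2*r))
1/x(23, 31) + Q(20, -130) = 1/(31*(23 + 2*31)) + (-3 + 20) = 1/(31*(23 + 62)) + 17 = 1/(31*85) + 17 = 1/2635 + 17 = 44796/2635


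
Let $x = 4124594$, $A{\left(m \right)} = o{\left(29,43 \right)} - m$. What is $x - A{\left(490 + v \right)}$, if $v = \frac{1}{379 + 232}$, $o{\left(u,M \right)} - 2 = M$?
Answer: $\frac{2520398830}{611} \approx 4.125 \cdot 10^{6}$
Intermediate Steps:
$o{\left(u,M \right)} = 2 + M$
$v = \frac{1}{611} \approx 0.0016367$
$A{\left(m \right)} = 45 - m$ ($A{\left(m \right)} = \left(2 + 43\right) - m = 45 - m$)
$x - A{\left(490 + v \right)} = 4124594 - \left(45 - \left(490 + \frac{1}{611}\right)\right) = 4124594 - \left(45 - \frac{299391}{611}\right) = 4124594 - - \frac{271896}{611} = 4124594 + \frac{271896}{611} = \frac{2520398830}{611}$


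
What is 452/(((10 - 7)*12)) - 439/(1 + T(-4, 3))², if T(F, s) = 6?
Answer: 1586/441 ≈ 3.5964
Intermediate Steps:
452/(((10 - 7)*12)) - 439/(1 + T(-4, 3))² = 452/(((10 - 7)*12)) - 439/(1 + 6)² = 452/((3*12)) - 439/(7²) = 452/36 - 439/49 = 452*(1/36) - 439*1/49 = 113/9 - 439/49 = 1586/441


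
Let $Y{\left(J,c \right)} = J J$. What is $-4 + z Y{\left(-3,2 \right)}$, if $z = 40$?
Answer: $356$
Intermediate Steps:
$Y{\left(J,c \right)} = J^{2}$
$-4 + z Y{\left(-3,2 \right)} = -4 + 40 \left(-3\right)^{2} = -4 + 40 \cdot 9 = -4 + 360 = 356$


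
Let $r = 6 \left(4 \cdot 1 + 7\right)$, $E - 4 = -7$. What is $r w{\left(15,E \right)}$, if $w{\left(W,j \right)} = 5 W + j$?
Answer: $4752$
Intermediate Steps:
$E = -3$ ($E = 4 - 7 = -3$)
$w{\left(W,j \right)} = j + 5 W$
$r = 66$ ($r = 6 \left(4 + 7\right) = 6 \cdot 11 = 66$)
$r w{\left(15,E \right)} = 66 \left(-3 + 5 \cdot 15\right) = 66 \left(-3 + 75\right) = 66 \cdot 72 = 4752$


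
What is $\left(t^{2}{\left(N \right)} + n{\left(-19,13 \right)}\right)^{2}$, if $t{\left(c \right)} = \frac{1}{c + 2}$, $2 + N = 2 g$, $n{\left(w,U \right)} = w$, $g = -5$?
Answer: $\frac{3606201}{10000} \approx 360.62$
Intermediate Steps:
$N = -12$ ($N = -2 + 2 \left(-5\right) = -2 - 10 = -12$)
$t{\left(c \right)} = \frac{1}{2 + c}$
$\left(t^{2}{\left(N \right)} + n{\left(-19,13 \right)}\right)^{2} = \left(\left(\frac{1}{2 - 12}\right)^{2} - 19\right)^{2} = \left(\left(\frac{1}{-10}\right)^{2} - 19\right)^{2} = \left(\left(- \frac{1}{10}\right)^{2} - 19\right)^{2} = \left(\frac{1}{100} - 19\right)^{2} = \left(- \frac{1899}{100}\right)^{2} = \frac{3606201}{10000}$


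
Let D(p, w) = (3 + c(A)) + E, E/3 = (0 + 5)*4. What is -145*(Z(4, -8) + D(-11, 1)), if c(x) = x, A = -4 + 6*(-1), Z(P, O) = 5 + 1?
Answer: -8555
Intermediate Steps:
Z(P, O) = 6
A = -10 (A = -4 - 6 = -10)
E = 60 (E = 3*((0 + 5)*4) = 3*(5*4) = 3*20 = 60)
D(p, w) = 53 (D(p, w) = (3 - 10) + 60 = -7 + 60 = 53)
-145*(Z(4, -8) + D(-11, 1)) = -145*(6 + 53) = -145*59 = -8555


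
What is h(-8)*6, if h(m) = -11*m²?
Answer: -4224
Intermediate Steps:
h(-8)*6 = -11*(-8)²*6 = -11*64*6 = -704*6 = -4224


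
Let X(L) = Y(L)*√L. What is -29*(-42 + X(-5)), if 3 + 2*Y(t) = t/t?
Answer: 1218 + 29*I*√5 ≈ 1218.0 + 64.846*I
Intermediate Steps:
Y(t) = -1 (Y(t) = -3/2 + (t/t)/2 = -3/2 + (½)*1 = -3/2 + ½ = -1)
X(L) = -√L
-29*(-42 + X(-5)) = -29*(-42 - √(-5)) = -29*(-42 - I*√5) = 1218 + 29*I*√5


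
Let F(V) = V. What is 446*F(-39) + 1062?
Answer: -16332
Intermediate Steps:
446*F(-39) + 1062 = 446*(-39) + 1062 = -17394 + 1062 = -16332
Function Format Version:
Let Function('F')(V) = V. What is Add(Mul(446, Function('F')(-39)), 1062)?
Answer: -16332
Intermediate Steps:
Add(Mul(446, Function('F')(-39)), 1062) = Add(Mul(446, -39), 1062) = Add(-17394, 1062) = -16332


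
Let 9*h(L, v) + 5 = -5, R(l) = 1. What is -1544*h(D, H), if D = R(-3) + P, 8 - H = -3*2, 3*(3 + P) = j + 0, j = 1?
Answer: 15440/9 ≈ 1715.6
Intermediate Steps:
P = -8/3 (P = -3 + (1 + 0)/3 = -3 + (⅓)*1 = -3 + ⅓ = -8/3 ≈ -2.6667)
H = 14 (H = 8 - (-3)*2 = 8 - 1*(-6) = 8 + 6 = 14)
D = -5/3 (D = 1 - 8/3 = -5/3 ≈ -1.6667)
h(L, v) = -10/9 (h(L, v) = -5/9 + (⅑)*(-5) = -5/9 - 5/9 = -10/9)
-1544*h(D, H) = -1544*(-10/9) = 15440/9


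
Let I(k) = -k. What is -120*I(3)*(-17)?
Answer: -6120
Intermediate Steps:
-120*I(3)*(-17) = -120*(-1*3)*(-17) = -120*(-3)*(-17) = -20*(-18)*(-17) = 360*(-17) = -6120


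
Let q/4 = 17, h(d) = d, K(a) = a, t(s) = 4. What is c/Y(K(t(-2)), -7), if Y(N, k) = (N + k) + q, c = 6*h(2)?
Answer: 12/65 ≈ 0.18462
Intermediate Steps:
q = 68 (q = 4*17 = 68)
c = 12 (c = 6*2 = 12)
Y(N, k) = 68 + N + k (Y(N, k) = (N + k) + 68 = 68 + N + k)
c/Y(K(t(-2)), -7) = 12/(68 + 4 - 7) = 12/65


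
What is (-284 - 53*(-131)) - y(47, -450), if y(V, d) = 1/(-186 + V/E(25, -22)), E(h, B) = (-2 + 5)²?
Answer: 10834202/1627 ≈ 6659.0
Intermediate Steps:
E(h, B) = 9 (E(h, B) = 3² = 9)
y(V, d) = 1/(-186 + V/9)
(-284 - 53*(-131)) - y(47, -450) = (-284 - 53*(-131)) - 9/(-1674 + 47) = (-284 + 6943) - 9/(-1627) = 6659 - 9*(-1)/1627 = 6659 - 1*(-9/1627) = 6659 + 9/1627 = 10834202/1627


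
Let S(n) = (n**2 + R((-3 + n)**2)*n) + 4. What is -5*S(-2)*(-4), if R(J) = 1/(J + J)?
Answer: 796/5 ≈ 159.20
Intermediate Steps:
R(J) = 1/(2*J)
S(n) = 4 + n**2 + n/(2*(-3 + n)**2) (S(n) = (n**2 + (1/(2*((-3 + n)**2)))*n) + 4 = (n**2 + (1/(2*(-3 + n)**2))*n) + 4 = (n**2 + n/(2*(-3 + n)**2)) + 4 = 4 + n**2 + n/(2*(-3 + n)**2))
-5*S(-2)*(-4) = -5*(4 + (-2)**2 + (1/2)*(-2)/(-3 - 2)**2)*(-4) = -5*(4 + 4 + (1/2)*(-2)/(-5)**2)*(-4) = -5*(4 + 4 + (1/2)*(-2)*(1/25))*(-4) = -5*(4 + 4 - 1/25)*(-4) = -5*199/25*(-4) = -199/5*(-4) = 796/5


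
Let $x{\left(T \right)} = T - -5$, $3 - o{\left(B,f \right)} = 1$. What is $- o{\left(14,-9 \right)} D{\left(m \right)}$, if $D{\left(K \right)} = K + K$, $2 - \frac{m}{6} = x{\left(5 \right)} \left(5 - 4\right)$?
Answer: $192$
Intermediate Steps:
$o{\left(B,f \right)} = 2$ ($o{\left(B,f \right)} = 3 - 1 = 2$)
$x{\left(T \right)} = 5 + T$ ($x{\left(T \right)} = T + 5 = 5 + T$)
$m = -48$ ($m = 12 - 6 \left(5 + 5\right) \left(5 - 4\right) = 12 - 6 \cdot 10 \cdot 1 = 12 - 60 = -48$)
$D{\left(K \right)} = 2 K$
$- o{\left(14,-9 \right)} D{\left(m \right)} = \left(-1\right) 2 \cdot 2 \left(-48\right) = \left(-2\right) \left(-96\right) = 192$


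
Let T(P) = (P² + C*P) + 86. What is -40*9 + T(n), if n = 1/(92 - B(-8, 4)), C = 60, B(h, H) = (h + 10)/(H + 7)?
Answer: -278840679/1020100 ≈ -273.35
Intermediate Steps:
B(h, H) = (10 + h)/(7 + H)
n = 11/1010 (n = 1/(92 - (10 - 8)/(7 + 4)) = 1/(92 - 2/11) = 1/(1010/11) = 11/1010 ≈ 0.010891)
T(P) = 86 + P² + 60*P (T(P) = (P² + 60*P) + 86 = 86 + P² + 60*P)
-40*9 + T(n) = -40*9 + (86 + (11/1010)² + 60*(11/1010)) = -360 + (86 + 121/1020100 + 66/101) = -360 + 88395321/1020100 = -278840679/1020100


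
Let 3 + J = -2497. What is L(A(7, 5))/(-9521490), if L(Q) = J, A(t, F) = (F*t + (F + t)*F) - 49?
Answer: 250/952149 ≈ 0.00026256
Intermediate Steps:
A(t, F) = -49 + F*t + F*(F + t) (A(t, F) = (F*t + F*(F + t)) - 49 = -49 + F*t + F*(F + t))
J = -2500 (J = -3 - 2497 = -2500)
L(Q) = -2500
L(A(7, 5))/(-9521490) = -2500/(-9521490) = -2500*(-1/9521490) = 250/952149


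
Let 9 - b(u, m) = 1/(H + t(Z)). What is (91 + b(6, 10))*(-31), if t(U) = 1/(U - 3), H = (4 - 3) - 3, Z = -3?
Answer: -40486/13 ≈ -3114.3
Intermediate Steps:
H = -2 (H = 1 - 3 = -2)
t(U) = 1/(-3 + U)
b(u, m) = 123/13 (b(u, m) = 9 - 1/(-2 + 1/(-3 - 3)) = 9 - 1/(-2 + 1/(-6)) = 9 - 1/(-2 - ⅙) = 9 - 1/(-13/6) = 9 - 1*(-6/13) = 9 + 6/13 = 123/13)
(91 + b(6, 10))*(-31) = (91 + 123/13)*(-31) = (1306/13)*(-31) = -40486/13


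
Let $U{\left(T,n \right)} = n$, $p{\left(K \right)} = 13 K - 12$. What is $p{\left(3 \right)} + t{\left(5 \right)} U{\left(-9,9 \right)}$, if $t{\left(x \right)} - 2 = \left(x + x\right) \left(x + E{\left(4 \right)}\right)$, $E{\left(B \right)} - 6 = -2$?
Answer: $855$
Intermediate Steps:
$E{\left(B \right)} = 4$ ($E{\left(B \right)} = 6 - 2 = 4$)
$p{\left(K \right)} = -12 + 13 K$
$t{\left(x \right)} = 2 + 2 x \left(4 + x\right)$ ($t{\left(x \right)} = 2 + \left(x + x\right) \left(x + 4\right) = 2 + 2 x \left(4 + x\right)$)
$p{\left(3 \right)} + t{\left(5 \right)} U{\left(-9,9 \right)} = \left(-12 + 13 \cdot 3\right) + \left(2 + 2 \cdot 5^{2} + 8 \cdot 5\right) 9 = \left(-12 + 39\right) + \left(2 + 2 \cdot 25 + 40\right) 9 = 27 + \left(2 + 50 + 40\right) 9 = 27 + 92 \cdot 9 = 27 + 828 = 855$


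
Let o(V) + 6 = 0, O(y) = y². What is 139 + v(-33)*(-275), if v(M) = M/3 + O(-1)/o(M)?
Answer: 19259/6 ≈ 3209.8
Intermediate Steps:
o(V) = -6 (o(V) = -6 + 0 = -6)
v(M) = -⅙ + M/3 (v(M) = M/3 + (-1)²/(-6) = M*(⅓) + 1*(-⅙) = M/3 - ⅙ = -⅙ + M/3)
139 + v(-33)*(-275) = 139 + (-⅙ + (⅓)*(-33))*(-275) = 139 + (-⅙ - 11)*(-275) = 139 - 67/6*(-275) = 139 + 18425/6 = 19259/6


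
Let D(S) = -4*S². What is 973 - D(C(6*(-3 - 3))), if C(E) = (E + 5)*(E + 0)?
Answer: 4982797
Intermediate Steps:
C(E) = E*(5 + E) (C(E) = (5 + E)*E = E*(5 + E))
973 - D(C(6*(-3 - 3))) = 973 - (-4)*((6*(-3 - 3))*(5 + 6*(-3 - 3)))² = 973 - (-4)*((6*(-6))*(5 + 6*(-6)))² = 973 - (-4)*(-36*(5 - 36))² = 973 - (-4)*(-36*(-31))² = 973 - (-4)*1116² = 973 - (-4)*1245456 = 973 - 1*(-4981824) = 973 + 4981824 = 4982797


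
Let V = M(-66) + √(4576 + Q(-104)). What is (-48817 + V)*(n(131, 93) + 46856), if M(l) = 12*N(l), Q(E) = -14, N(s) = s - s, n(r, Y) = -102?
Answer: -2282390018 + 46754*√4562 ≈ -2.2792e+9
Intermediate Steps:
N(s) = 0
M(l) = 0 (M(l) = 12*0 = 0)
V = √4562 (V = 0 + √(4576 - 14) = 0 + √4562 = √4562 ≈ 67.543)
(-48817 + V)*(n(131, 93) + 46856) = (-48817 + √4562)*(-102 + 46856) = (-48817 + √4562)*46754 = -2282390018 + 46754*√4562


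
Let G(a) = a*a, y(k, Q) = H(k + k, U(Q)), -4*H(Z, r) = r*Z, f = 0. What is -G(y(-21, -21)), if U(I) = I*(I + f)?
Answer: -85766121/4 ≈ -2.1442e+7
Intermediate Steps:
U(I) = I² (U(I) = I*(I + 0) = I*I = I²)
H(Z, r) = -Z*r/4 (H(Z, r) = -r*Z/4 = -Z*r/4)
y(k, Q) = -k*Q²/2 (y(k, Q) = -(k + k)*Q²/4 = -2*k*Q²/4 = -k*Q²/2)
G(a) = a²
-G(y(-21, -21)) = -(-½*(-21)*(-21)²)² = -(-½*(-21)*441)² = -(9261/2)² = -1*85766121/4 = -85766121/4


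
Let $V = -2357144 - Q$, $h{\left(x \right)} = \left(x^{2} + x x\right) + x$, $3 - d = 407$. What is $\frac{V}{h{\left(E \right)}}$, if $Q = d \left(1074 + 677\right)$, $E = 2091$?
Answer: $- \frac{1649740}{8746653} \approx -0.18861$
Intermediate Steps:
$d = -404$ ($d = 3 - 407 = -404$)
$Q = -707404$ ($Q = - 404 \left(1074 + 677\right) = \left(-404\right) 1751 = -707404$)
$h{\left(x \right)} = x + 2 x^{2}$ ($h{\left(x \right)} = \left(x^{2} + x^{2}\right) + x = 2 x^{2} + x = x + 2 x^{2}$)
$V = -1649740$ ($V = -2357144 - -707404 = -2357144 + 707404 = -1649740$)
$\frac{V}{h{\left(E \right)}} = - \frac{1649740}{2091 \left(1 + 2 \cdot 2091\right)} = - \frac{1649740}{2091 \left(1 + 4182\right)} = - \frac{1649740}{2091 \cdot 4183} = - \frac{1649740}{8746653}$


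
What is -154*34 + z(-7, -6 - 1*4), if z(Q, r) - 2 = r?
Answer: -5244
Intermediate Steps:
z(Q, r) = 2 + r
-154*34 + z(-7, -6 - 1*4) = -154*34 + (2 + (-6 - 1*4)) = -5236 + (2 + (-6 - 4)) = -5236 + (2 - 10) = -5236 - 8 = -5244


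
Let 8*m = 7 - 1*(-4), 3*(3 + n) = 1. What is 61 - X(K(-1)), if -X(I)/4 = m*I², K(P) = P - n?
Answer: 1373/18 ≈ 76.278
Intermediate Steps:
n = -8/3 (n = -3 + (⅓)*1 = -3 + ⅓ = -8/3 ≈ -2.6667)
m = 11/8 (m = (7 - 1*(-4))/8 = (7 + 4)/8 = (⅛)*11 = 11/8 ≈ 1.3750)
K(P) = 8/3 + P (K(P) = P - 1*(-8/3) = P + 8/3 = 8/3 + P)
X(I) = -11*I²/2
61 - X(K(-1)) = 61 - (-11)*(8/3 - 1)²/2 = 61 - (-11)*(5/3)²/2 = 61 - (-11)*25/(2*9) = 61 - 1*(-275/18) = 61 + 275/18 = 1373/18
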